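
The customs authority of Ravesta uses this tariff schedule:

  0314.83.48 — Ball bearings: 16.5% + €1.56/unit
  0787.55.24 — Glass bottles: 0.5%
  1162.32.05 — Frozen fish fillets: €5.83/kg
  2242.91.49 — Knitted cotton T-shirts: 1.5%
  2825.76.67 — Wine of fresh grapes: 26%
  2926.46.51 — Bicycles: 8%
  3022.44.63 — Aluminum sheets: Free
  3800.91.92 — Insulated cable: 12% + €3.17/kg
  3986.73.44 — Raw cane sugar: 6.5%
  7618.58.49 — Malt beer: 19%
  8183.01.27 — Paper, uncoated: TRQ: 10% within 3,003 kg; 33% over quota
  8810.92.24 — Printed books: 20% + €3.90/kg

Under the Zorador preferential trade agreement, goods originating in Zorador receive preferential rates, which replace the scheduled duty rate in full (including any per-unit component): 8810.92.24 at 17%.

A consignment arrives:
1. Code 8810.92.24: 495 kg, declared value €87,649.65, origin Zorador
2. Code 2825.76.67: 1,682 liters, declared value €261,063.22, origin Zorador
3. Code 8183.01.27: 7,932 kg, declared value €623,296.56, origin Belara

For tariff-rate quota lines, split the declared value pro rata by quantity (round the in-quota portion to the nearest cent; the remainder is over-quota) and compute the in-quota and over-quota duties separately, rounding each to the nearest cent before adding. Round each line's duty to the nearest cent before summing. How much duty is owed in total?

Line 1 (8810.92.24, Zorador, 495 kg, €87,649.65):
Base rate for 8810.92.24 is 20% + €3.90/kg.
Origin Zorador qualifies under the Ravesta–Zorador agreement and 8810.92.24 is covered: preferential rate 17% applies instead.
Duty = €87,649.65 × 17% = €14,900.44.
Line 2 (2825.76.67, Zorador, 1,682 liters, €261,063.22):
Base rate for 2825.76.67 is 26%.
Origin Zorador is the FTA partner but 2825.76.67 is not on the preference list; base rate stands.
Duty = €261,063.22 × 26% = €67,876.44.
Line 3 (8183.01.27, Belara, 7,932 kg, €623,296.56):
Code 8183.01.27 is under a tariff-rate quota (threshold 3,003 kg). In-quota: 3,003 kg at 10%; over-quota: 4,929 kg at 33%.
Pro-rata value split: in-quota = €623,296.56 × 3,003/7,932 = €235,975.74; over-quota = €623,296.56 − €235,975.74 = €387,320.82.
In-quota duty = €235,975.74 × 10% = €23,597.57. Over-quota duty = €387,320.82 × 33% = €127,815.87.
Line duty = €23,597.57 + €127,815.87 = €151,413.44.
Total = €14,900.44 + €67,876.44 + €151,413.44 = €234,190.32.

€234,190.32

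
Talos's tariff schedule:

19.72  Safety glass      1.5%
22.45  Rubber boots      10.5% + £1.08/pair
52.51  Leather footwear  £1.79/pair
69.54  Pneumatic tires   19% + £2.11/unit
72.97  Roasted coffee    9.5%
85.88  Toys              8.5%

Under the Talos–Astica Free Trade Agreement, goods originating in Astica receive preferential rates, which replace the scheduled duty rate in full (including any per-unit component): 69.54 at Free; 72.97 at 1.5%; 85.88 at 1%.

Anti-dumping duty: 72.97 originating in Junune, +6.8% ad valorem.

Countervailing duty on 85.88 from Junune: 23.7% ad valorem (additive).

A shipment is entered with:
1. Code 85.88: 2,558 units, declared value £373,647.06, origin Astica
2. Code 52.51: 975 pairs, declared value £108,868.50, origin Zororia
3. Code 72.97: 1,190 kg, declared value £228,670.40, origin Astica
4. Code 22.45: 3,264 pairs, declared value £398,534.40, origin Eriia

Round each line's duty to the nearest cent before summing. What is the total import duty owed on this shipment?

£54,283.01

Line 1 (85.88, Astica, 2,558 units, £373,647.06):
Base rate for 85.88 is 8.5%.
Origin Astica qualifies under the Talos–Astica agreement and 85.88 is covered: preferential rate 1% applies instead.
The additional-duty order on 85.88 targets Junune, not Astica; it does not apply.
Duty = £373,647.06 × 1% = £3,736.47.
Line 2 (52.51, Zororia, 975 pairs, £108,868.50):
Base rate for 52.51 is £1.79/pair.
Duty = 975 × £1.79 = £1,745.25.
Line 3 (72.97, Astica, 1,190 kg, £228,670.40):
Base rate for 72.97 is 9.5%.
Origin Astica qualifies under the Talos–Astica agreement and 72.97 is covered: preferential rate 1.5% applies instead.
The additional-duty order on 72.97 targets Junune, not Astica; it does not apply.
Duty = £228,670.40 × 1.5% = £3,430.06.
Line 4 (22.45, Eriia, 3,264 pairs, £398,534.40):
Base rate for 22.45 is 10.5% + £1.08/pair.
Duty = £398,534.40 × 10.5% + 3,264 × £1.08 = £45,371.23.
Total = £3,736.47 + £1,745.25 + £3,430.06 + £45,371.23 = £54,283.01.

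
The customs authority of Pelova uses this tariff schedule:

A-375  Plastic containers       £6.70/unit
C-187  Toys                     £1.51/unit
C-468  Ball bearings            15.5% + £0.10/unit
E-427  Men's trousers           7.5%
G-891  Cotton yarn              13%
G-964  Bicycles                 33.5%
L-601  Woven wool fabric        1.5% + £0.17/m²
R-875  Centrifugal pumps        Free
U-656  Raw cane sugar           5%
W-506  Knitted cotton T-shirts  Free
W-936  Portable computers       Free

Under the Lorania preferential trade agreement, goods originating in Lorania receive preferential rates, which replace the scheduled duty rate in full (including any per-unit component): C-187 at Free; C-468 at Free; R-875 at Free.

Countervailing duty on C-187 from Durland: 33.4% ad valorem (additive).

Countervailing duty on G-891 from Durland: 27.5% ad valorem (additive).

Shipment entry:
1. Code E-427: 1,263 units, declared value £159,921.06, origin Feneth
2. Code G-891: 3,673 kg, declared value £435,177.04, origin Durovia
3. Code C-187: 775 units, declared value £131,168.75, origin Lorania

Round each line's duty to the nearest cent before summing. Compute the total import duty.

£68,567.10

Line 1 (E-427, Feneth, 1,263 units, £159,921.06):
Base rate for E-427 is 7.5%.
Duty = £159,921.06 × 7.5% = £11,994.08.
Line 2 (G-891, Durovia, 3,673 kg, £435,177.04):
Base rate for G-891 is 13%.
The additional-duty order on G-891 targets Durland, not Durovia; it does not apply.
Duty = £435,177.04 × 13% = £56,573.02.
Line 3 (C-187, Lorania, 775 units, £131,168.75):
Base rate for C-187 is £1.51/unit.
Origin Lorania qualifies under the Pelova–Lorania agreement and C-187 is covered: preferential rate Free applies instead.
The additional-duty order on C-187 targets Durland, not Lorania; it does not apply.
Duty = £131,168.75 × 0% = £0.00.
Total = £11,994.08 + £56,573.02 + £0.00 = £68,567.10.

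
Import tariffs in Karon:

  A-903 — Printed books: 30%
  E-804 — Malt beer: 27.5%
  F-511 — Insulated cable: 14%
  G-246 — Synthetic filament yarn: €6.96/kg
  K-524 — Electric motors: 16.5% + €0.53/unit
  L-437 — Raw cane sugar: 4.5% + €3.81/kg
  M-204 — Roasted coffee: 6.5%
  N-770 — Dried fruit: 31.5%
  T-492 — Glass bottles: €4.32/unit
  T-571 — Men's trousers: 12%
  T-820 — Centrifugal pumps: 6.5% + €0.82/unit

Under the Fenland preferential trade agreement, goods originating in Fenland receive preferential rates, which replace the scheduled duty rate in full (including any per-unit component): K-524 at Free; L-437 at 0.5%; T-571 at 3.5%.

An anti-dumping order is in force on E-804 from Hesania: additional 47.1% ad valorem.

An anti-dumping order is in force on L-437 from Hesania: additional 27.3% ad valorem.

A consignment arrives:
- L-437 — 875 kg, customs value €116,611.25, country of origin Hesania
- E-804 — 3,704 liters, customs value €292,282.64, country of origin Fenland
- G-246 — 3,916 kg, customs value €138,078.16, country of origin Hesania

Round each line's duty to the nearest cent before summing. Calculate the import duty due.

Line 1 (L-437, Hesania, 875 kg, €116,611.25):
Base rate for L-437 is 4.5% + €3.81/kg.
L-437 has an FTA preferential rate, but origin Hesania is not Fenland; base rate stands.
Additional duty on L-437 from Hesania: +27.3%. Applied ad valorem rate: 4.5% + 27.3% = 31.8%.
Duty = €116,611.25 × 31.8% + 875 × €3.81 = €40,416.13.
Line 2 (E-804, Fenland, 3,704 liters, €292,282.64):
Base rate for E-804 is 27.5%.
Origin Fenland is the FTA partner but E-804 is not on the preference list; base rate stands.
The additional-duty order on E-804 targets Hesania, not Fenland; it does not apply.
Duty = €292,282.64 × 27.5% = €80,377.73.
Line 3 (G-246, Hesania, 3,916 kg, €138,078.16):
Base rate for G-246 is €6.96/kg.
Duty = 3,916 × €6.96 = €27,255.36.
Total = €40,416.13 + €80,377.73 + €27,255.36 = €148,049.22.

€148,049.22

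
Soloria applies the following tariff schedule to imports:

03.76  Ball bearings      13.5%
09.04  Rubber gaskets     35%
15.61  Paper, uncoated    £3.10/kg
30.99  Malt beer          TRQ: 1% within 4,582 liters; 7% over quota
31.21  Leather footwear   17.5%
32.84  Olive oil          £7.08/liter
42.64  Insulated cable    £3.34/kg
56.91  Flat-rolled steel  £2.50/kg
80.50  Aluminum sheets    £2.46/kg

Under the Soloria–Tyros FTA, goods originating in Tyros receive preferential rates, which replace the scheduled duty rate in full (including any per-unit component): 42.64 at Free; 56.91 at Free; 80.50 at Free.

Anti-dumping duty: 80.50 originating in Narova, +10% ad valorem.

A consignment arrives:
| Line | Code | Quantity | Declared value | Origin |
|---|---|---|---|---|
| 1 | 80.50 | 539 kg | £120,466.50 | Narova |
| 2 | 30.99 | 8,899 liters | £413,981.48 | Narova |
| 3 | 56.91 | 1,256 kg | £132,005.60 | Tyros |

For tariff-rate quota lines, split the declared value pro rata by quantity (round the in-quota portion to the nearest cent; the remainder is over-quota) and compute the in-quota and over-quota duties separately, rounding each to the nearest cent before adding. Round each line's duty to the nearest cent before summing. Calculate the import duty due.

Line 1 (80.50, Narova, 539 kg, £120,466.50):
Base rate for 80.50 is £2.46/kg.
80.50 has an FTA preferential rate, but origin Narova is not Tyros; base rate stands.
Additional duty on 80.50 from Narova: +10% ad valorem. Applied ad valorem rate = 10%.
Duty = £120,466.50 × 10% + 539 × £2.46 = £13,372.59.
Line 2 (30.99, Narova, 8,899 liters, £413,981.48):
Code 30.99 is under a tariff-rate quota (threshold 4,582 liters). In-quota: 4,582 liters at 1%; over-quota: 4,317 liters at 7%.
Pro-rata value split: in-quota = £413,981.48 × 4,582/8,899 = £213,154.64; over-quota = £413,981.48 − £213,154.64 = £200,826.84.
In-quota duty = £213,154.64 × 1% = £2,131.55. Over-quota duty = £200,826.84 × 7% = £14,057.88.
Line duty = £2,131.55 + £14,057.88 = £16,189.43.
Line 3 (56.91, Tyros, 1,256 kg, £132,005.60):
Base rate for 56.91 is £2.50/kg.
Origin Tyros qualifies under the Soloria–Tyros agreement and 56.91 is covered: preferential rate Free applies instead.
Duty = £132,005.60 × 0% = £0.00.
Total = £13,372.59 + £16,189.43 + £0.00 = £29,562.02.

£29,562.02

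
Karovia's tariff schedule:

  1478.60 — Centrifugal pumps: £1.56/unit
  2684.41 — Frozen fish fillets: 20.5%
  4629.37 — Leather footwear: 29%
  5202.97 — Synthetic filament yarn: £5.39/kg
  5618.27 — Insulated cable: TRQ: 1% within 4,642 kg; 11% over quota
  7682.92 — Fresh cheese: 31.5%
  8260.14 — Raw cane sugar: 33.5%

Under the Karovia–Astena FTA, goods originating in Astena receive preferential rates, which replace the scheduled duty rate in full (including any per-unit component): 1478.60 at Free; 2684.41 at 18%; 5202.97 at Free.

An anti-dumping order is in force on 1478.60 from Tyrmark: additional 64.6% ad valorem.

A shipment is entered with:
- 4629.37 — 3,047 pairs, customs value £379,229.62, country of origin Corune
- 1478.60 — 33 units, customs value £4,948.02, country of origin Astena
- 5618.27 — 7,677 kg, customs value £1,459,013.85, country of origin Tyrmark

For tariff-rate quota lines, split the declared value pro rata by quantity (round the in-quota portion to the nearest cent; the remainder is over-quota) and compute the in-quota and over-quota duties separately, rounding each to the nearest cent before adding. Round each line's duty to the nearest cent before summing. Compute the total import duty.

Line 1 (4629.37, Corune, 3,047 pairs, £379,229.62):
Base rate for 4629.37 is 29%.
Duty = £379,229.62 × 29% = £109,976.59.
Line 2 (1478.60, Astena, 33 units, £4,948.02):
Base rate for 1478.60 is £1.56/unit.
Origin Astena qualifies under the Karovia–Astena agreement and 1478.60 is covered: preferential rate Free applies instead.
The additional-duty order on 1478.60 targets Tyrmark, not Astena; it does not apply.
Duty = £4,948.02 × 0% = £0.00.
Line 3 (5618.27, Tyrmark, 7,677 kg, £1,459,013.85):
Code 5618.27 is under a tariff-rate quota (threshold 4,642 kg). In-quota: 4,642 kg at 1%; over-quota: 3,035 kg at 11%.
Pro-rata value split: in-quota = £1,459,013.85 × 4,642/7,677 = £882,212.10; over-quota = £1,459,013.85 − £882,212.10 = £576,801.75.
In-quota duty = £882,212.10 × 1% = £8,822.12. Over-quota duty = £576,801.75 × 11% = £63,448.19.
Line duty = £8,822.12 + £63,448.19 = £72,270.31.
Total = £109,976.59 + £0.00 + £72,270.31 = £182,246.90.

£182,246.90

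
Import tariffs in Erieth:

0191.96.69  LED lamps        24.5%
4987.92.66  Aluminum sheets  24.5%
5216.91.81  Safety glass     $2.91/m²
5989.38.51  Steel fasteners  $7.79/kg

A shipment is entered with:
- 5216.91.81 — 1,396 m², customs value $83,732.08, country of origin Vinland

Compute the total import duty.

Line 1 (5216.91.81, Vinland, 1,396 m², $83,732.08):
Base rate for 5216.91.81 is $2.91/m².
Duty = 1,396 × $2.91 = $4,062.36.

$4,062.36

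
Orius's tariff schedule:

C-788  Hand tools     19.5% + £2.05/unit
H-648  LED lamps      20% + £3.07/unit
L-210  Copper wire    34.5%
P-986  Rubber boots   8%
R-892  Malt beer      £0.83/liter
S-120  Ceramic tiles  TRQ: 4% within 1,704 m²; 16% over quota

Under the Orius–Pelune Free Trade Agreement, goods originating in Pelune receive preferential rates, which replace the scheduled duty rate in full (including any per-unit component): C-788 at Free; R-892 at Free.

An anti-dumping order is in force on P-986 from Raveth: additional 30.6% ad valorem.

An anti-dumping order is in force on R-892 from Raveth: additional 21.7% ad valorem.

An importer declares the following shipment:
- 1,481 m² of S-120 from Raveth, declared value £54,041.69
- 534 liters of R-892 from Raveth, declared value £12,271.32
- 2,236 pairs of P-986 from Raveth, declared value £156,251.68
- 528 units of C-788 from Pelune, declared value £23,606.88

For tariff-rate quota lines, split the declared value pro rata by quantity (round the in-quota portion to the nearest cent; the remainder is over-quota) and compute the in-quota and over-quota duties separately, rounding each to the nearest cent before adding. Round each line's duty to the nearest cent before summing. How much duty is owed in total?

£65,580.92

Line 1 (S-120, Raveth, 1,481 m², £54,041.69):
Code S-120 is under a tariff-rate quota (threshold 1,704 m²). Quantity 1,481 m² is within the quota, so the in-quota rate 4% applies to the full value.
Duty = £54,041.69 × 4% = £2,161.67.
Line 2 (R-892, Raveth, 534 liters, £12,271.32):
Base rate for R-892 is £0.83/liter.
R-892 has an FTA preferential rate, but origin Raveth is not Pelune; base rate stands.
Additional duty on R-892 from Raveth: +21.7% ad valorem. Applied ad valorem rate = 21.7%.
Duty = £12,271.32 × 21.7% + 534 × £0.83 = £3,106.10.
Line 3 (P-986, Raveth, 2,236 pairs, £156,251.68):
Base rate for P-986 is 8%.
Additional duty on P-986 from Raveth: +30.6%. Applied ad valorem rate: 8% + 30.6% = 38.6%.
Duty = £156,251.68 × 38.6% = £60,313.15.
Line 4 (C-788, Pelune, 528 units, £23,606.88):
Base rate for C-788 is 19.5% + £2.05/unit.
Origin Pelune qualifies under the Orius–Pelune agreement and C-788 is covered: preferential rate Free applies instead.
Duty = £23,606.88 × 0% = £0.00.
Total = £2,161.67 + £3,106.10 + £60,313.15 + £0.00 = £65,580.92.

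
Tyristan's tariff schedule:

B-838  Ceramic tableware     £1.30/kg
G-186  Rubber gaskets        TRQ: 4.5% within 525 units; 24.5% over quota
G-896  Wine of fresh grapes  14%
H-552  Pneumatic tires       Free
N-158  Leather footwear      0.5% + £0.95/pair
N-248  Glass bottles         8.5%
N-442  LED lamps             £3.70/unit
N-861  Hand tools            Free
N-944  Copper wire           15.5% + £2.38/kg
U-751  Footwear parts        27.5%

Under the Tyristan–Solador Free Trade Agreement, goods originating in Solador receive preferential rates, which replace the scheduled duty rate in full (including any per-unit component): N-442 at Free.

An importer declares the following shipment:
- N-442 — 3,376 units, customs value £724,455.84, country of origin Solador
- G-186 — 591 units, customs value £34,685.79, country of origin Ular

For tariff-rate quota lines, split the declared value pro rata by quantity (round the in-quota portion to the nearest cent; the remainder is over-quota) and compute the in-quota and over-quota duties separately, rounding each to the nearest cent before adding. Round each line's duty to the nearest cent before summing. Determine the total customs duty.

Line 1 (N-442, Solador, 3,376 units, £724,455.84):
Base rate for N-442 is £3.70/unit.
Origin Solador qualifies under the Tyristan–Solador agreement and N-442 is covered: preferential rate Free applies instead.
Duty = £724,455.84 × 0% = £0.00.
Line 2 (G-186, Ular, 591 units, £34,685.79):
Code G-186 is under a tariff-rate quota (threshold 525 units). In-quota: 525 units at 4.5%; over-quota: 66 units at 24.5%.
Pro-rata value split: in-quota = £34,685.79 × 525/591 = £30,812.25; over-quota = £34,685.79 − £30,812.25 = £3,873.54.
In-quota duty = £30,812.25 × 4.5% = £1,386.55. Over-quota duty = £3,873.54 × 24.5% = £949.02.
Line duty = £1,386.55 + £949.02 = £2,335.57.
Total = £0.00 + £2,335.57 = £2,335.57.

£2,335.57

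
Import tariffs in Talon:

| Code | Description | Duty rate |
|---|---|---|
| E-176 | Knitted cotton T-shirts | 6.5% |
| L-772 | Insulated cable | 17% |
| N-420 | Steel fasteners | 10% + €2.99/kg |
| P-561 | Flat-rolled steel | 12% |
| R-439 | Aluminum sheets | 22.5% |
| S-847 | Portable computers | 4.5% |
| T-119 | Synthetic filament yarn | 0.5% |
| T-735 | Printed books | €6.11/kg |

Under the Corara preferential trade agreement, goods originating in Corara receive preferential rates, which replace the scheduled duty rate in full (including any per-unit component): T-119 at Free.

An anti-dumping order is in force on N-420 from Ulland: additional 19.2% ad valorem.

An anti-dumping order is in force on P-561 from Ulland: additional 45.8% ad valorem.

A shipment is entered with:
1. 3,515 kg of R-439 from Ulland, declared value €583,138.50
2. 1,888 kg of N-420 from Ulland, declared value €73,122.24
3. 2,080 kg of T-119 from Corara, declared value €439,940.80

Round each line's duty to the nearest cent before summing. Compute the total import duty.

Line 1 (R-439, Ulland, 3,515 kg, €583,138.50):
Base rate for R-439 is 22.5%.
Duty = €583,138.50 × 22.5% = €131,206.16.
Line 2 (N-420, Ulland, 1,888 kg, €73,122.24):
Base rate for N-420 is 10% + €2.99/kg.
Additional duty on N-420 from Ulland: +19.2%. Applied ad valorem rate: 10% + 19.2% = 29.2%.
Duty = €73,122.24 × 29.2% + 1,888 × €2.99 = €26,996.81.
Line 3 (T-119, Corara, 2,080 kg, €439,940.80):
Base rate for T-119 is 0.5%.
Origin Corara qualifies under the Talon–Corara agreement and T-119 is covered: preferential rate Free applies instead.
Duty = €439,940.80 × 0% = €0.00.
Total = €131,206.16 + €26,996.81 + €0.00 = €158,202.97.

€158,202.97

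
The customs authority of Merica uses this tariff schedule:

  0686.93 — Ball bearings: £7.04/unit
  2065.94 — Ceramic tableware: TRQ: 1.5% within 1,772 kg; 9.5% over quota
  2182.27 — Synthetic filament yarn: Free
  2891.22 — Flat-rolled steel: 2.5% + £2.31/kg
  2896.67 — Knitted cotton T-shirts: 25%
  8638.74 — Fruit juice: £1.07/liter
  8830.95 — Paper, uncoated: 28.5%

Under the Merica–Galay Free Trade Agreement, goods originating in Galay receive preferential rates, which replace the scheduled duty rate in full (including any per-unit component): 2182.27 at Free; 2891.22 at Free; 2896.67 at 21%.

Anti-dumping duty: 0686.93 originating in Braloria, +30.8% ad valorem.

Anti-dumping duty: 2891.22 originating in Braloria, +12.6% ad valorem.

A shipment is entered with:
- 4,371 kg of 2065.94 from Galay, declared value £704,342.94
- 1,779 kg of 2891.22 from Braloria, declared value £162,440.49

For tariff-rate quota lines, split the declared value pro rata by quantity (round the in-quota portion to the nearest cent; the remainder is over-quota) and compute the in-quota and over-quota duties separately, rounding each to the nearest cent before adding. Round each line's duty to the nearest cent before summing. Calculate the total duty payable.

Line 1 (2065.94, Galay, 4,371 kg, £704,342.94):
Code 2065.94 is under a tariff-rate quota (threshold 1,772 kg). In-quota: 1,772 kg at 1.5%; over-quota: 2,599 kg at 9.5%.
Pro-rata value split: in-quota = £704,342.94 × 1,772/4,371 = £285,540.08; over-quota = £704,342.94 − £285,540.08 = £418,802.86.
In-quota duty = £285,540.08 × 1.5% = £4,283.10. Over-quota duty = £418,802.86 × 9.5% = £39,786.27.
Line duty = £4,283.10 + £39,786.27 = £44,069.37.
Line 2 (2891.22, Braloria, 1,779 kg, £162,440.49):
Base rate for 2891.22 is 2.5% + £2.31/kg.
2891.22 has an FTA preferential rate, but origin Braloria is not Galay; base rate stands.
Additional duty on 2891.22 from Braloria: +12.6%. Applied ad valorem rate: 2.5% + 12.6% = 15.1%.
Duty = £162,440.49 × 15.1% + 1,779 × £2.31 = £28,638.00.
Total = £44,069.37 + £28,638.00 = £72,707.37.

£72,707.37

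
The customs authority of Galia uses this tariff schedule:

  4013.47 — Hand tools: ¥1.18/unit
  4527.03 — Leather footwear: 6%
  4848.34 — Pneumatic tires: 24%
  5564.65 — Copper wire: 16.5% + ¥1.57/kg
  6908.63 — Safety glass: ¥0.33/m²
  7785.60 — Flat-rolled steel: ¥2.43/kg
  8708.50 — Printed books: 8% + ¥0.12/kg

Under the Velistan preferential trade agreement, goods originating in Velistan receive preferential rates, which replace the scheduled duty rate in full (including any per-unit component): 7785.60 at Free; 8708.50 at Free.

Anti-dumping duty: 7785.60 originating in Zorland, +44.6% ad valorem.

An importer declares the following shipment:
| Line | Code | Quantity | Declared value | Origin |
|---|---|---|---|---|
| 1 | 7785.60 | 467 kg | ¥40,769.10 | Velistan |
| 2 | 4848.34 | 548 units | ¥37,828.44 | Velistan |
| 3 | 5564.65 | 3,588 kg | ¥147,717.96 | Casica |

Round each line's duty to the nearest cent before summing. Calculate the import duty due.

¥39,085.45

Line 1 (7785.60, Velistan, 467 kg, ¥40,769.10):
Base rate for 7785.60 is ¥2.43/kg.
Origin Velistan qualifies under the Galia–Velistan agreement and 7785.60 is covered: preferential rate Free applies instead.
The additional-duty order on 7785.60 targets Zorland, not Velistan; it does not apply.
Duty = ¥40,769.10 × 0% = ¥0.00.
Line 2 (4848.34, Velistan, 548 units, ¥37,828.44):
Base rate for 4848.34 is 24%.
Origin Velistan is the FTA partner but 4848.34 is not on the preference list; base rate stands.
Duty = ¥37,828.44 × 24% = ¥9,078.83.
Line 3 (5564.65, Casica, 3,588 kg, ¥147,717.96):
Base rate for 5564.65 is 16.5% + ¥1.57/kg.
Duty = ¥147,717.96 × 16.5% + 3,588 × ¥1.57 = ¥30,006.62.
Total = ¥0.00 + ¥9,078.83 + ¥30,006.62 = ¥39,085.45.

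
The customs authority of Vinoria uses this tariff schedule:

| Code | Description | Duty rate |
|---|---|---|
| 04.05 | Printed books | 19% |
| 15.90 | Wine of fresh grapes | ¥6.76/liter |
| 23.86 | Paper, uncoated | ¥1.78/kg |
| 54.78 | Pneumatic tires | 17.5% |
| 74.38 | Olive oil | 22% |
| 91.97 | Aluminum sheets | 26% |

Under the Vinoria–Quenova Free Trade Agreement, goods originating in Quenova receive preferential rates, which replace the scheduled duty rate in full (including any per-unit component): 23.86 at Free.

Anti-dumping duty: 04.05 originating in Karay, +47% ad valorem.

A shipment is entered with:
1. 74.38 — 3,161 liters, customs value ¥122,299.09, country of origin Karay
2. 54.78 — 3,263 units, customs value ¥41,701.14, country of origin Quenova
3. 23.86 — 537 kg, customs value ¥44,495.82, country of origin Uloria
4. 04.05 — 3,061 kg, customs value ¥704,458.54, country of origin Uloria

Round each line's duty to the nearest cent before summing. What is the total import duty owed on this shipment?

Line 1 (74.38, Karay, 3,161 liters, ¥122,299.09):
Base rate for 74.38 is 22%.
Duty = ¥122,299.09 × 22% = ¥26,905.80.
Line 2 (54.78, Quenova, 3,263 units, ¥41,701.14):
Base rate for 54.78 is 17.5%.
Origin Quenova is the FTA partner but 54.78 is not on the preference list; base rate stands.
Duty = ¥41,701.14 × 17.5% = ¥7,297.70.
Line 3 (23.86, Uloria, 537 kg, ¥44,495.82):
Base rate for 23.86 is ¥1.78/kg.
23.86 has an FTA preferential rate, but origin Uloria is not Quenova; base rate stands.
Duty = 537 × ¥1.78 = ¥955.86.
Line 4 (04.05, Uloria, 3,061 kg, ¥704,458.54):
Base rate for 04.05 is 19%.
The additional-duty order on 04.05 targets Karay, not Uloria; it does not apply.
Duty = ¥704,458.54 × 19% = ¥133,847.12.
Total = ¥26,905.80 + ¥7,297.70 + ¥955.86 + ¥133,847.12 = ¥169,006.48.

¥169,006.48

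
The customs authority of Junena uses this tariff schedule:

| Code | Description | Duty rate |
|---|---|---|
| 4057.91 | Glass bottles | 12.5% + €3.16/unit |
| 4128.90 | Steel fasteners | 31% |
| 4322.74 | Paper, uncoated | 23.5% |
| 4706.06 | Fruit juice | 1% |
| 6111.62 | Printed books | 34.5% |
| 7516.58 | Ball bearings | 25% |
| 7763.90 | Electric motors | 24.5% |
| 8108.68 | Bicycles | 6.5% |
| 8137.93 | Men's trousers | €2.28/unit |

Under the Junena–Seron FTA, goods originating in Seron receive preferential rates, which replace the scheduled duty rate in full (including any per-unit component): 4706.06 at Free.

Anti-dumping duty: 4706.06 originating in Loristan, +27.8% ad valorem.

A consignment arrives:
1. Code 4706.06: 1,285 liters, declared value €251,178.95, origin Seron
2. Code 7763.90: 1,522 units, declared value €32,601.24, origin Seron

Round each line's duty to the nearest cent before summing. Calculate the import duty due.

€7,987.30

Line 1 (4706.06, Seron, 1,285 liters, €251,178.95):
Base rate for 4706.06 is 1%.
Origin Seron qualifies under the Junena–Seron agreement and 4706.06 is covered: preferential rate Free applies instead.
The additional-duty order on 4706.06 targets Loristan, not Seron; it does not apply.
Duty = €251,178.95 × 0% = €0.00.
Line 2 (7763.90, Seron, 1,522 units, €32,601.24):
Base rate for 7763.90 is 24.5%.
Origin Seron is the FTA partner but 7763.90 is not on the preference list; base rate stands.
Duty = €32,601.24 × 24.5% = €7,987.30.
Total = €0.00 + €7,987.30 = €7,987.30.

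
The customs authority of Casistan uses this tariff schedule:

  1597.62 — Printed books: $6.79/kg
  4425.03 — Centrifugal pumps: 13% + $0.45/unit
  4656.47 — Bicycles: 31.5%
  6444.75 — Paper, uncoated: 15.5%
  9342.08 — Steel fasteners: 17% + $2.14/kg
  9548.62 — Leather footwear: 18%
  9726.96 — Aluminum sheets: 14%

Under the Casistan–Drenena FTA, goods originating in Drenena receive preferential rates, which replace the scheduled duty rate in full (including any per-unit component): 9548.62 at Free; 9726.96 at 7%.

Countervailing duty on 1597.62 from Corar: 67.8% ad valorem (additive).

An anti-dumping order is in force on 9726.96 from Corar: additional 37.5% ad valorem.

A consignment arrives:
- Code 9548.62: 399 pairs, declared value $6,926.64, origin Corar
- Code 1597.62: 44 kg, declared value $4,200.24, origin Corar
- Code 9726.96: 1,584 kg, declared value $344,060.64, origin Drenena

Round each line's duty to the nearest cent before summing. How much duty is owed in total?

Line 1 (9548.62, Corar, 399 pairs, $6,926.64):
Base rate for 9548.62 is 18%.
9548.62 has an FTA preferential rate, but origin Corar is not Drenena; base rate stands.
Duty = $6,926.64 × 18% = $1,246.80.
Line 2 (1597.62, Corar, 44 kg, $4,200.24):
Base rate for 1597.62 is $6.79/kg.
Additional duty on 1597.62 from Corar: +67.8% ad valorem. Applied ad valorem rate = 67.8%.
Duty = $4,200.24 × 67.8% + 44 × $6.79 = $3,146.52.
Line 3 (9726.96, Drenena, 1,584 kg, $344,060.64):
Base rate for 9726.96 is 14%.
Origin Drenena qualifies under the Casistan–Drenena agreement and 9726.96 is covered: preferential rate 7% applies instead.
The additional-duty order on 9726.96 targets Corar, not Drenena; it does not apply.
Duty = $344,060.64 × 7% = $24,084.24.
Total = $1,246.80 + $3,146.52 + $24,084.24 = $28,477.56.

$28,477.56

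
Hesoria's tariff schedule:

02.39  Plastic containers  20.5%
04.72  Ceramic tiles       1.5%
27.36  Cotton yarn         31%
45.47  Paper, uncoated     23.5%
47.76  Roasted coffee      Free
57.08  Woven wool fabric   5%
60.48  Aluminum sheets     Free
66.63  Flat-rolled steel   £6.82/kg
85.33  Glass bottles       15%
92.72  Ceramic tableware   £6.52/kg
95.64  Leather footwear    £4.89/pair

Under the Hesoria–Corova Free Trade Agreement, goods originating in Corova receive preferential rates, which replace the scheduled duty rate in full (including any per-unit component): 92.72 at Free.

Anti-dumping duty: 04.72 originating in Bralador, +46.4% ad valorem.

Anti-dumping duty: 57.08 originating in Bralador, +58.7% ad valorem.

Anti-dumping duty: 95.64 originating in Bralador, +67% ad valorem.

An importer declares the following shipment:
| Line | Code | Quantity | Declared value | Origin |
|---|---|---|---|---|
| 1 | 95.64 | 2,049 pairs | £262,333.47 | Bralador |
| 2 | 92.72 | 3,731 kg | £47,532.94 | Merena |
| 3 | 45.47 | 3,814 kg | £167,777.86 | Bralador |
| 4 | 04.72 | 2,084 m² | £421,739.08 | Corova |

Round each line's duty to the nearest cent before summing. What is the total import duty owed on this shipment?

£255,863.04

Line 1 (95.64, Bralador, 2,049 pairs, £262,333.47):
Base rate for 95.64 is £4.89/pair.
Additional duty on 95.64 from Bralador: +67% ad valorem. Applied ad valorem rate = 67%.
Duty = £262,333.47 × 67% + 2,049 × £4.89 = £185,783.03.
Line 2 (92.72, Merena, 3,731 kg, £47,532.94):
Base rate for 92.72 is £6.52/kg.
92.72 has an FTA preferential rate, but origin Merena is not Corova; base rate stands.
Duty = 3,731 × £6.52 = £24,326.12.
Line 3 (45.47, Bralador, 3,814 kg, £167,777.86):
Base rate for 45.47 is 23.5%.
Duty = £167,777.86 × 23.5% = £39,427.80.
Line 4 (04.72, Corova, 2,084 m², £421,739.08):
Base rate for 04.72 is 1.5%.
Origin Corova is the FTA partner but 04.72 is not on the preference list; base rate stands.
The additional-duty order on 04.72 targets Bralador, not Corova; it does not apply.
Duty = £421,739.08 × 1.5% = £6,326.09.
Total = £185,783.03 + £24,326.12 + £39,427.80 + £6,326.09 = £255,863.04.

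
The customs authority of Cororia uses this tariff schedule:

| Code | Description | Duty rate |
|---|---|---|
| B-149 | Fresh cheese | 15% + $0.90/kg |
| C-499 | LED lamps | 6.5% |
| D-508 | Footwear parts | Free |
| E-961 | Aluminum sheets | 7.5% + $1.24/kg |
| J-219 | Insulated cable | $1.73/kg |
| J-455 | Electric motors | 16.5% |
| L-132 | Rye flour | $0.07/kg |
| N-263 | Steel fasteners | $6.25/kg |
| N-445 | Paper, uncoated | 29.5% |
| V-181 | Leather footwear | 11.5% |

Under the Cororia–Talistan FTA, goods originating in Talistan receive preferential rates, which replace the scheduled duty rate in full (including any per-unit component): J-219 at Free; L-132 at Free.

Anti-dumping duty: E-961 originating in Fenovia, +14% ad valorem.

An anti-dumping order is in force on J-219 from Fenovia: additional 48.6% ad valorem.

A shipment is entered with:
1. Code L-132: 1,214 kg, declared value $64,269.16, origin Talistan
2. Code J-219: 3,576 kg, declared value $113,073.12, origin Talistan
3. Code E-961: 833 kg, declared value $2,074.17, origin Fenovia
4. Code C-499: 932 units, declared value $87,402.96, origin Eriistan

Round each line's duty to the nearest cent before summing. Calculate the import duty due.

Line 1 (L-132, Talistan, 1,214 kg, $64,269.16):
Base rate for L-132 is $0.07/kg.
Origin Talistan qualifies under the Cororia–Talistan agreement and L-132 is covered: preferential rate Free applies instead.
Duty = $64,269.16 × 0% = $0.00.
Line 2 (J-219, Talistan, 3,576 kg, $113,073.12):
Base rate for J-219 is $1.73/kg.
Origin Talistan qualifies under the Cororia–Talistan agreement and J-219 is covered: preferential rate Free applies instead.
The additional-duty order on J-219 targets Fenovia, not Talistan; it does not apply.
Duty = $113,073.12 × 0% = $0.00.
Line 3 (E-961, Fenovia, 833 kg, $2,074.17):
Base rate for E-961 is 7.5% + $1.24/kg.
Additional duty on E-961 from Fenovia: +14%. Applied ad valorem rate: 7.5% + 14% = 21.5%.
Duty = $2,074.17 × 21.5% + 833 × $1.24 = $1,478.87.
Line 4 (C-499, Eriistan, 932 units, $87,402.96):
Base rate for C-499 is 6.5%.
Duty = $87,402.96 × 6.5% = $5,681.19.
Total = $0.00 + $0.00 + $1,478.87 + $5,681.19 = $7,160.06.

$7,160.06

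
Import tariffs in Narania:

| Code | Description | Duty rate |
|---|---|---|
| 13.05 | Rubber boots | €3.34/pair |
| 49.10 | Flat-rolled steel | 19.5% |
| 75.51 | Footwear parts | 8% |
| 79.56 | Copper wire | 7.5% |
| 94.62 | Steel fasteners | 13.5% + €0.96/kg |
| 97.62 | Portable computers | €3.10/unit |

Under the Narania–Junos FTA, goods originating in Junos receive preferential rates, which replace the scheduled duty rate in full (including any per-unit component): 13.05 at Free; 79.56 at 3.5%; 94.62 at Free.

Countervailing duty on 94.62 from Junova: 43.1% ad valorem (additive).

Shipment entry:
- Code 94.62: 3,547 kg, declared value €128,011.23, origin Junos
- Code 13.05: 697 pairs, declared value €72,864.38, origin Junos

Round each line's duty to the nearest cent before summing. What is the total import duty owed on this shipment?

€0.00

Line 1 (94.62, Junos, 3,547 kg, €128,011.23):
Base rate for 94.62 is 13.5% + €0.96/kg.
Origin Junos qualifies under the Narania–Junos agreement and 94.62 is covered: preferential rate Free applies instead.
The additional-duty order on 94.62 targets Junova, not Junos; it does not apply.
Duty = €128,011.23 × 0% = €0.00.
Line 2 (13.05, Junos, 697 pairs, €72,864.38):
Base rate for 13.05 is €3.34/pair.
Origin Junos qualifies under the Narania–Junos agreement and 13.05 is covered: preferential rate Free applies instead.
Duty = €72,864.38 × 0% = €0.00.
Total = €0.00 + €0.00 = €0.00.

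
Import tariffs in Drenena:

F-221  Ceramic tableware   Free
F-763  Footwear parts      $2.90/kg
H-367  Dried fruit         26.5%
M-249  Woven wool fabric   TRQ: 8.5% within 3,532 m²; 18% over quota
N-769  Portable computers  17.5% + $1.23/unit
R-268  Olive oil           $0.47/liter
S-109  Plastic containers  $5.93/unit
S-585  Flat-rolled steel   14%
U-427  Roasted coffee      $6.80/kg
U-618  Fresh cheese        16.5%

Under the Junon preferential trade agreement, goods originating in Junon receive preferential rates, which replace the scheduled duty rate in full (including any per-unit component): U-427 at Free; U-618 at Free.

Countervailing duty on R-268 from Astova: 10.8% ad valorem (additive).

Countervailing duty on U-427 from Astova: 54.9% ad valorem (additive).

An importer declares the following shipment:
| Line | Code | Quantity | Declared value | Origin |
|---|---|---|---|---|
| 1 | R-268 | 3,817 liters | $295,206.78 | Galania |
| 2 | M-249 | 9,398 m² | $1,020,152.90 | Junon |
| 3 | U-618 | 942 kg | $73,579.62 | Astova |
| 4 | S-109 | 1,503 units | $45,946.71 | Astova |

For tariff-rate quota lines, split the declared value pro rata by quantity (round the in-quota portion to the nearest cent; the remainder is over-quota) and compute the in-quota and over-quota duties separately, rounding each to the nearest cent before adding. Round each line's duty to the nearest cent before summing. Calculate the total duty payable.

Line 1 (R-268, Galania, 3,817 liters, $295,206.78):
Base rate for R-268 is $0.47/liter.
The additional-duty order on R-268 targets Astova, not Galania; it does not apply.
Duty = 3,817 × $0.47 = $1,793.99.
Line 2 (M-249, Junon, 9,398 m², $1,020,152.90):
Code M-249 is under a tariff-rate quota (threshold 3,532 m²). In-quota: 3,532 m² at 8.5%; over-quota: 5,866 m² at 18%.
Pro-rata value split: in-quota = $1,020,152.90 × 3,532/9,398 = $383,398.60; over-quota = $1,020,152.90 − $383,398.60 = $636,754.30.
In-quota duty = $383,398.60 × 8.5% = $32,588.88. Over-quota duty = $636,754.30 × 18% = $114,615.77.
Line duty = $32,588.88 + $114,615.77 = $147,204.65.
Line 3 (U-618, Astova, 942 kg, $73,579.62):
Base rate for U-618 is 16.5%.
U-618 has an FTA preferential rate, but origin Astova is not Junon; base rate stands.
Duty = $73,579.62 × 16.5% = $12,140.64.
Line 4 (S-109, Astova, 1,503 units, $45,946.71):
Base rate for S-109 is $5.93/unit.
Duty = 1,503 × $5.93 = $8,912.79.
Total = $1,793.99 + $147,204.65 + $12,140.64 + $8,912.79 = $170,052.07.

$170,052.07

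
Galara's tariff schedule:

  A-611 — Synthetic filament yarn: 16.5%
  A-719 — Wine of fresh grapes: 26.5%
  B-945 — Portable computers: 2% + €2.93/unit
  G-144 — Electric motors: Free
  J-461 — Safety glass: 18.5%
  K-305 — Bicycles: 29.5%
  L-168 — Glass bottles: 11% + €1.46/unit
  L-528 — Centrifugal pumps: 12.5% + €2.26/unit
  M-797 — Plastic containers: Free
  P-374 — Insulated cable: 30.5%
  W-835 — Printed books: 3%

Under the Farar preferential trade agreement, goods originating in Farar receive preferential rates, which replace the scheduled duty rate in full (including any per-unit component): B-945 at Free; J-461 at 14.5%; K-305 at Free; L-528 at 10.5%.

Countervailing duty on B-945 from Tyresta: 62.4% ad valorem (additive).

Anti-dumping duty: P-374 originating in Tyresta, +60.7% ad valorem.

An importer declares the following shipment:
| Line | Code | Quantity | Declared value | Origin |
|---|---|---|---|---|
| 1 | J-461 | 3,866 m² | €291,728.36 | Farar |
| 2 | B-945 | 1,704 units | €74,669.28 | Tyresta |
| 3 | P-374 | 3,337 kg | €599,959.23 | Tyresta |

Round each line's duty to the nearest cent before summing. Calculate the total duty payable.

Line 1 (J-461, Farar, 3,866 m², €291,728.36):
Base rate for J-461 is 18.5%.
Origin Farar qualifies under the Galara–Farar agreement and J-461 is covered: preferential rate 14.5% applies instead.
Duty = €291,728.36 × 14.5% = €42,300.61.
Line 2 (B-945, Tyresta, 1,704 units, €74,669.28):
Base rate for B-945 is 2% + €2.93/unit.
B-945 has an FTA preferential rate, but origin Tyresta is not Farar; base rate stands.
Additional duty on B-945 from Tyresta: +62.4%. Applied ad valorem rate: 2% + 62.4% = 64.4%.
Duty = €74,669.28 × 64.4% + 1,704 × €2.93 = €53,079.74.
Line 3 (P-374, Tyresta, 3,337 kg, €599,959.23):
Base rate for P-374 is 30.5%.
Additional duty on P-374 from Tyresta: +60.7%. Applied ad valorem rate: 30.5% + 60.7% = 91.2%.
Duty = €599,959.23 × 91.2% = €547,162.82.
Total = €42,300.61 + €53,079.74 + €547,162.82 = €642,543.17.

€642,543.17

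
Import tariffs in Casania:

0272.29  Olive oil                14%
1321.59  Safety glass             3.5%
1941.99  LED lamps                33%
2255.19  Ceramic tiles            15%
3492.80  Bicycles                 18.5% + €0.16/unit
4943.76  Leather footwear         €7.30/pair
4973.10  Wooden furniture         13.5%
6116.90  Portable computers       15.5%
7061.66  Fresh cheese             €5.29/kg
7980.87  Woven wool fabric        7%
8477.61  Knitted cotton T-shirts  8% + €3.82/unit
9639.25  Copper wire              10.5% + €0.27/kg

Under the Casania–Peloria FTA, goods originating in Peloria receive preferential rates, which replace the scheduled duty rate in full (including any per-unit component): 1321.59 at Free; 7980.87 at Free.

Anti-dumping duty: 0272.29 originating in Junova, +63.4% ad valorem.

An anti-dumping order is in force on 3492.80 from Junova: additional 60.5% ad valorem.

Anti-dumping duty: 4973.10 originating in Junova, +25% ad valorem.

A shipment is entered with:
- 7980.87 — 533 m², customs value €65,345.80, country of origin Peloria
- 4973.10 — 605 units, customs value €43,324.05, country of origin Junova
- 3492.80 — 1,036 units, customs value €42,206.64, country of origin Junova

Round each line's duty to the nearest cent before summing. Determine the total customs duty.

€50,188.77

Line 1 (7980.87, Peloria, 533 m², €65,345.80):
Base rate for 7980.87 is 7%.
Origin Peloria qualifies under the Casania–Peloria agreement and 7980.87 is covered: preferential rate Free applies instead.
Duty = €65,345.80 × 0% = €0.00.
Line 2 (4973.10, Junova, 605 units, €43,324.05):
Base rate for 4973.10 is 13.5%.
Additional duty on 4973.10 from Junova: +25%. Applied ad valorem rate: 13.5% + 25% = 38.5%.
Duty = €43,324.05 × 38.5% = €16,679.76.
Line 3 (3492.80, Junova, 1,036 units, €42,206.64):
Base rate for 3492.80 is 18.5% + €0.16/unit.
Additional duty on 3492.80 from Junova: +60.5%. Applied ad valorem rate: 18.5% + 60.5% = 79%.
Duty = €42,206.64 × 79% + 1,036 × €0.16 = €33,509.01.
Total = €0.00 + €16,679.76 + €33,509.01 = €50,188.77.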